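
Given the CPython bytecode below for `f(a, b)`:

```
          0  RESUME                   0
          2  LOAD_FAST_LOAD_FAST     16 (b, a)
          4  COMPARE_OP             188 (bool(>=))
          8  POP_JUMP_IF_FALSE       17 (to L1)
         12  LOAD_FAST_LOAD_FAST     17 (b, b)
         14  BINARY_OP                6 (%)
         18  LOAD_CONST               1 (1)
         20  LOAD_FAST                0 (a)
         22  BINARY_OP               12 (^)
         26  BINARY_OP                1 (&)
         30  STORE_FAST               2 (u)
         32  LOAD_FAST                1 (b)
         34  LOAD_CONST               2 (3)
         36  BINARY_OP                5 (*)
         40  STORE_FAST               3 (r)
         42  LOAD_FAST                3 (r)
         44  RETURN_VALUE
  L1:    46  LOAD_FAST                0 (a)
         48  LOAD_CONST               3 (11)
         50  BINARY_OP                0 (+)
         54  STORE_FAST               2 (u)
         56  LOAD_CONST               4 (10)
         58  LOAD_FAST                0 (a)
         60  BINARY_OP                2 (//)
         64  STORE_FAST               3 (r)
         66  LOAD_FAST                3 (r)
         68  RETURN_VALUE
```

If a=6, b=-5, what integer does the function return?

LOAD_FAST_LOAD_FAST b,a → push -5,6. Stack: [-5, 6]
COMPARE_OP bool(>=) → -5 vs 6 = False. Stack: [False]
POP_JUMP_IF_FALSE → pop False; jump. Stack: []
LOAD_FAST a → push 6. Stack: [6]
LOAD_CONST → push 11. Stack: [6, 11]
BINARY_OP + → 6 + 11 = 17. Stack: [17]
STORE_FAST u → u=17. Stack: []
LOAD_CONST → push 10. Stack: [10]
LOAD_FAST a → push 6. Stack: [10, 6]
BINARY_OP // → 10 // 6 = 1. Stack: [1]
STORE_FAST r → r=1. Stack: []
LOAD_FAST r → push 1. Stack: [1]
RETURN_VALUE → return 1.

1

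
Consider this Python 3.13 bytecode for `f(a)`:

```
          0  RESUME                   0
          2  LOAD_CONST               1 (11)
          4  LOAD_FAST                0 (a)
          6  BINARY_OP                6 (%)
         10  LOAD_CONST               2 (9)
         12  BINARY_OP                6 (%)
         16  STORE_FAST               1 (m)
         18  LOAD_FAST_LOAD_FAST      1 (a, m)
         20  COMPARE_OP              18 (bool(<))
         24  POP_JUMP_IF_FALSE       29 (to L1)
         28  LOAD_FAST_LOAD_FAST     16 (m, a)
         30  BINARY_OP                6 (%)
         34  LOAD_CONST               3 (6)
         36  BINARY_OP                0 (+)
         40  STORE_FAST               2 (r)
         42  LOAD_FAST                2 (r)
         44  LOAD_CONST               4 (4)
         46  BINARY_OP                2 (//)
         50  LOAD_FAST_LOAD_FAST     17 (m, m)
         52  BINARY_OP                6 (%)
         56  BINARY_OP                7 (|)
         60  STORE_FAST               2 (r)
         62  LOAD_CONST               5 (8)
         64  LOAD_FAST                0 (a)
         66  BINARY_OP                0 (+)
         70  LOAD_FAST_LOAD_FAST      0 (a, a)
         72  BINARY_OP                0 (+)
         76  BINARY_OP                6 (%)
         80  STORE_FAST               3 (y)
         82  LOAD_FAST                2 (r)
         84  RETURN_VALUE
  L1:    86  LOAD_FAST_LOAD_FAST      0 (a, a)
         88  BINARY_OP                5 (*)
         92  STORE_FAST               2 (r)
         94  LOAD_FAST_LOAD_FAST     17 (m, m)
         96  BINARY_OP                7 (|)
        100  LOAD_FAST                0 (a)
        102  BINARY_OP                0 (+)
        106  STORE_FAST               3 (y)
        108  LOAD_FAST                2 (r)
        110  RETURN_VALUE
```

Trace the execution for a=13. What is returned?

LOAD_CONST → push 11. Stack: [11]
LOAD_FAST a → push 13. Stack: [11, 13]
BINARY_OP % → 11 % 13 = 11. Stack: [11]
LOAD_CONST → push 9. Stack: [11, 9]
BINARY_OP % → 11 % 9 = 2. Stack: [2]
STORE_FAST m → m=2. Stack: []
LOAD_FAST_LOAD_FAST a,m → push 13,2. Stack: [13, 2]
COMPARE_OP bool(<) → 13 vs 2 = False. Stack: [False]
POP_JUMP_IF_FALSE → pop False; jump. Stack: []
LOAD_FAST_LOAD_FAST a,a → push 13,13. Stack: [13, 13]
BINARY_OP * → 13 * 13 = 169. Stack: [169]
STORE_FAST r → r=169. Stack: []
LOAD_FAST_LOAD_FAST m,m → push 2,2. Stack: [2, 2]
BINARY_OP | → 2 | 2 = 2. Stack: [2]
LOAD_FAST a → push 13. Stack: [2, 13]
BINARY_OP + → 2 + 13 = 15. Stack: [15]
STORE_FAST y → y=15. Stack: []
LOAD_FAST r → push 169. Stack: [169]
RETURN_VALUE → return 169.

169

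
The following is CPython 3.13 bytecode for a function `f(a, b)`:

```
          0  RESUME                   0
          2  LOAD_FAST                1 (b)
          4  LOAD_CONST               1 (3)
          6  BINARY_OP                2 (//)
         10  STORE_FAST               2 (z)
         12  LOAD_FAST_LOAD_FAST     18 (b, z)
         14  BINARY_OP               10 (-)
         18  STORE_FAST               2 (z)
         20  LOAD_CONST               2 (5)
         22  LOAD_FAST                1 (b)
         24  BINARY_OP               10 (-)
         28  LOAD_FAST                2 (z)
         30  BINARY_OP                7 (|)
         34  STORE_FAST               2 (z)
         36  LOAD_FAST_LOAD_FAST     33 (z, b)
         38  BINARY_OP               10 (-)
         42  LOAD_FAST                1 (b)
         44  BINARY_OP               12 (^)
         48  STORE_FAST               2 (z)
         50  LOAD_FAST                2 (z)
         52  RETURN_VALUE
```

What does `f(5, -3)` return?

LOAD_FAST b → push -3. Stack: [-3]
LOAD_CONST → push 3. Stack: [-3, 3]
BINARY_OP // → -3 // 3 = -1. Stack: [-1]
STORE_FAST z → z=-1. Stack: []
LOAD_FAST_LOAD_FAST b,z → push -3,-1. Stack: [-3, -1]
BINARY_OP - → -3 - -1 = -2. Stack: [-2]
STORE_FAST z → z=-2. Stack: []
LOAD_CONST → push 5. Stack: [5]
LOAD_FAST b → push -3. Stack: [5, -3]
BINARY_OP - → 5 - -3 = 8. Stack: [8]
LOAD_FAST z → push -2. Stack: [8, -2]
BINARY_OP | → 8 | -2 = -2. Stack: [-2]
STORE_FAST z → z=-2. Stack: []
LOAD_FAST_LOAD_FAST z,b → push -2,-3. Stack: [-2, -3]
BINARY_OP - → -2 - -3 = 1. Stack: [1]
LOAD_FAST b → push -3. Stack: [1, -3]
BINARY_OP ^ → 1 ^ -3 = -4. Stack: [-4]
STORE_FAST z → z=-4. Stack: []
LOAD_FAST z → push -4. Stack: [-4]
RETURN_VALUE → return -4.

-4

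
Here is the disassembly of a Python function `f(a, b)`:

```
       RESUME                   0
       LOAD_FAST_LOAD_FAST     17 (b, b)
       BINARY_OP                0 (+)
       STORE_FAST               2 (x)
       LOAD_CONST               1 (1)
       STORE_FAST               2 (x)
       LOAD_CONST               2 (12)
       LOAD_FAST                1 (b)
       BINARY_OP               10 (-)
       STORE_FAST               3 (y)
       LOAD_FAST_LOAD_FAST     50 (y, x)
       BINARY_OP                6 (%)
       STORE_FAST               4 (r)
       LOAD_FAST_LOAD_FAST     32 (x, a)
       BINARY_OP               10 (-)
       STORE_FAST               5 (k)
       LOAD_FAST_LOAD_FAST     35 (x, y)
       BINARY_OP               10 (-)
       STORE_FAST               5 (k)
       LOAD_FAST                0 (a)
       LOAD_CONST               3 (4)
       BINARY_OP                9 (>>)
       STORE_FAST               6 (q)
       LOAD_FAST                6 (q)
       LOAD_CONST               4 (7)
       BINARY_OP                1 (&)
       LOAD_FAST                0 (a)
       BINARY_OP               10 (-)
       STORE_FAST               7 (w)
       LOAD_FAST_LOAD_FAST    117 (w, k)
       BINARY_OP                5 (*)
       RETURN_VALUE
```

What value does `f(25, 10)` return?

24

LOAD_FAST_LOAD_FAST b,b → push 10,10. Stack: [10, 10]
BINARY_OP + → 10 + 10 = 20. Stack: [20]
STORE_FAST x → x=20. Stack: []
LOAD_CONST → push 1. Stack: [1]
STORE_FAST x → x=1. Stack: []
LOAD_CONST → push 12. Stack: [12]
LOAD_FAST b → push 10. Stack: [12, 10]
BINARY_OP - → 12 - 10 = 2. Stack: [2]
STORE_FAST y → y=2. Stack: []
LOAD_FAST_LOAD_FAST y,x → push 2,1. Stack: [2, 1]
BINARY_OP % → 2 % 1 = 0. Stack: [0]
STORE_FAST r → r=0. Stack: []
LOAD_FAST_LOAD_FAST x,a → push 1,25. Stack: [1, 25]
BINARY_OP - → 1 - 25 = -24. Stack: [-24]
STORE_FAST k → k=-24. Stack: []
LOAD_FAST_LOAD_FAST x,y → push 1,2. Stack: [1, 2]
BINARY_OP - → 1 - 2 = -1. Stack: [-1]
STORE_FAST k → k=-1. Stack: []
LOAD_FAST a → push 25. Stack: [25]
LOAD_CONST → push 4. Stack: [25, 4]
BINARY_OP >> → 25 >> 4 = 1. Stack: [1]
STORE_FAST q → q=1. Stack: []
LOAD_FAST q → push 1. Stack: [1]
LOAD_CONST → push 7. Stack: [1, 7]
BINARY_OP & → 1 & 7 = 1. Stack: [1]
LOAD_FAST a → push 25. Stack: [1, 25]
BINARY_OP - → 1 - 25 = -24. Stack: [-24]
STORE_FAST w → w=-24. Stack: []
LOAD_FAST_LOAD_FAST w,k → push -24,-1. Stack: [-24, -1]
BINARY_OP * → -24 * -1 = 24. Stack: [24]
RETURN_VALUE → return 24.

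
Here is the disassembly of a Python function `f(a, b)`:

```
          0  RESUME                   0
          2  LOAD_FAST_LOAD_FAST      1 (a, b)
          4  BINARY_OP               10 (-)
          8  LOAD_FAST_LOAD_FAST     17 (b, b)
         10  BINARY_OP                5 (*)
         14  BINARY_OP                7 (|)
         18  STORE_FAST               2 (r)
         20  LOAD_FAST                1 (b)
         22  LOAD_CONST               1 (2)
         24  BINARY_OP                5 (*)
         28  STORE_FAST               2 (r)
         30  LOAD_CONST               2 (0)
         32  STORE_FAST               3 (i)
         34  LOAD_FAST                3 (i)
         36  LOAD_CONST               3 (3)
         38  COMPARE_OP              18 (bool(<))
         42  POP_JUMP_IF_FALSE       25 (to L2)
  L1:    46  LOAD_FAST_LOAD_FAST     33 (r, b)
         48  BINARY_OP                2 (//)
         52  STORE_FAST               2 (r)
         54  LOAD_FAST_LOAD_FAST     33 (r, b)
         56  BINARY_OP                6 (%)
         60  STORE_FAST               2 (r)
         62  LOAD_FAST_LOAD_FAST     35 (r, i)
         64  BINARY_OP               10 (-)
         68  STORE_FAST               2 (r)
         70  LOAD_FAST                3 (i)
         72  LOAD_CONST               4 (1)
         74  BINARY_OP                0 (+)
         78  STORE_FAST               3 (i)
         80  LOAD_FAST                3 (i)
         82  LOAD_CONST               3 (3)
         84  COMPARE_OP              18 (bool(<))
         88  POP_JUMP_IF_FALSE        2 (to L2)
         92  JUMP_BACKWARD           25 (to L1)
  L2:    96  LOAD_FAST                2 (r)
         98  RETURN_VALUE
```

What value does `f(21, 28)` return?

LOAD_FAST_LOAD_FAST a,b → push 21,28
BINARY_OP - → 21 - 28 = -7
LOAD_FAST_LOAD_FAST b,b → push 28,28
BINARY_OP * → 28 * 28 = 784
BINARY_OP | → -7 | 784 = -7
STORE_FAST r → r=-7
LOAD_FAST b → push 28
LOAD_CONST → push 2
BINARY_OP * → 28 * 2 = 56
STORE_FAST r → r=56
LOAD_CONST → push 0
STORE_FAST i → i=0
LOAD_FAST i → push 0
LOAD_CONST → push 3
COMPARE_OP bool(<) → 0 vs 3 = True
POP_JUMP_IF_FALSE → pop True; no jump
LOAD_FAST_LOAD_FAST r,b → push 56,28
BINARY_OP // → 56 // 28 = 2
STORE_FAST r → r=2
LOAD_FAST_LOAD_FAST r,b → push 2,28
BINARY_OP % → 2 % 28 = 2
STORE_FAST r → r=2
LOAD_FAST_LOAD_FAST r,i → push 2,0
BINARY_OP - → 2 - 0 = 2
STORE_FAST r → r=2
LOAD_FAST i → push 0
LOAD_CONST → push 1
BINARY_OP + → 0 + 1 = 1
STORE_FAST i → i=1
LOAD_FAST i → push 1
LOAD_CONST → push 3
COMPARE_OP bool(<) → 1 vs 3 = True
POP_JUMP_IF_FALSE → pop True; no jump
LOAD_FAST_LOAD_FAST r,b → push 2,28
BINARY_OP // → 2 // 28 = 0
STORE_FAST r → r=0
LOAD_FAST_LOAD_FAST r,b → push 0,28
BINARY_OP % → 0 % 28 = 0
STORE_FAST r → r=0
LOAD_FAST_LOAD_FAST r,i → push 0,1
BINARY_OP - → 0 - 1 = -1
STORE_FAST r → r=-1
LOAD_FAST i → push 1
LOAD_CONST → push 1
BINARY_OP + → 1 + 1 = 2
STORE_FAST i → i=2
LOAD_FAST i → push 2
LOAD_CONST → push 3
COMPARE_OP bool(<) → 2 vs 3 = True
POP_JUMP_IF_FALSE → pop True; no jump
LOAD_FAST_LOAD_FAST r,b → push -1,28
BINARY_OP // → -1 // 28 = -1
STORE_FAST r → r=-1
LOAD_FAST_LOAD_FAST r,b → push -1,28
BINARY_OP % → -1 % 28 = 27
STORE_FAST r → r=27
LOAD_FAST_LOAD_FAST r,i → push 27,2
BINARY_OP - → 27 - 2 = 25
STORE_FAST r → r=25
LOAD_FAST i → push 2
LOAD_CONST → push 1
BINARY_OP + → 2 + 1 = 3
STORE_FAST i → i=3
LOAD_FAST i → push 3
LOAD_CONST → push 3
COMPARE_OP bool(<) → 3 vs 3 = False
POP_JUMP_IF_FALSE → pop False; jump
LOAD_FAST r → push 25
RETURN_VALUE → return 25.

25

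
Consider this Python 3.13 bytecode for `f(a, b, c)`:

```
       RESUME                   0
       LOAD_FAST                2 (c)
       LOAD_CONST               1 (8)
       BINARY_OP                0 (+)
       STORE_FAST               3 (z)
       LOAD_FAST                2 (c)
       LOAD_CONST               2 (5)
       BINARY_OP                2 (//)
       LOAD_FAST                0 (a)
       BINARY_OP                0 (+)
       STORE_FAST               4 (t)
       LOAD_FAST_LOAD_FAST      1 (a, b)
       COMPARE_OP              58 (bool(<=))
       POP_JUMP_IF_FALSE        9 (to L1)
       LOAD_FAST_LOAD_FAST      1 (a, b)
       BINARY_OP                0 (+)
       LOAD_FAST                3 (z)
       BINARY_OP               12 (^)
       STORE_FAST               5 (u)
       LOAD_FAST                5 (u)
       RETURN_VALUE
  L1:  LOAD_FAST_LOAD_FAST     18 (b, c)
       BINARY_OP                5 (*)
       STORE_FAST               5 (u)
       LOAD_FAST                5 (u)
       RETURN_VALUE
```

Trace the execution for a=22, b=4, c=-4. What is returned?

LOAD_FAST c → push -4. Stack: [-4]
LOAD_CONST → push 8. Stack: [-4, 8]
BINARY_OP + → -4 + 8 = 4. Stack: [4]
STORE_FAST z → z=4. Stack: []
LOAD_FAST c → push -4. Stack: [-4]
LOAD_CONST → push 5. Stack: [-4, 5]
BINARY_OP // → -4 // 5 = -1. Stack: [-1]
LOAD_FAST a → push 22. Stack: [-1, 22]
BINARY_OP + → -1 + 22 = 21. Stack: [21]
STORE_FAST t → t=21. Stack: []
LOAD_FAST_LOAD_FAST a,b → push 22,4. Stack: [22, 4]
COMPARE_OP bool(<=) → 22 vs 4 = False. Stack: [False]
POP_JUMP_IF_FALSE → pop False; jump. Stack: []
LOAD_FAST_LOAD_FAST b,c → push 4,-4. Stack: [4, -4]
BINARY_OP * → 4 * -4 = -16. Stack: [-16]
STORE_FAST u → u=-16. Stack: []
LOAD_FAST u → push -16. Stack: [-16]
RETURN_VALUE → return -16.

-16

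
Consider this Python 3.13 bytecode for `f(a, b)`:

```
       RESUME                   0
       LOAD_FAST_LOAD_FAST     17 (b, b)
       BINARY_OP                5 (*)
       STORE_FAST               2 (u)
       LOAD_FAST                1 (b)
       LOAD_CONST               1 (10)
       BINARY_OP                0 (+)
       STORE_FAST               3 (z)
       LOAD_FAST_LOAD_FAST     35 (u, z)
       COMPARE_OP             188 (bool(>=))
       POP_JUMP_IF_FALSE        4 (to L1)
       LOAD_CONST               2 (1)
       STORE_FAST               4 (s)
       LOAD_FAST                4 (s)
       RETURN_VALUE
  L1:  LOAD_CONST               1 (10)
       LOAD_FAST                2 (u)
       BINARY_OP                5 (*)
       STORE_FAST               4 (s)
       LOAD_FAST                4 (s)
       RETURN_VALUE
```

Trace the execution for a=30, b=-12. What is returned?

LOAD_FAST_LOAD_FAST b,b → push -12,-12. Stack: [-12, -12]
BINARY_OP * → -12 * -12 = 144. Stack: [144]
STORE_FAST u → u=144. Stack: []
LOAD_FAST b → push -12. Stack: [-12]
LOAD_CONST → push 10. Stack: [-12, 10]
BINARY_OP + → -12 + 10 = -2. Stack: [-2]
STORE_FAST z → z=-2. Stack: []
LOAD_FAST_LOAD_FAST u,z → push 144,-2. Stack: [144, -2]
COMPARE_OP bool(>=) → 144 vs -2 = True. Stack: [True]
POP_JUMP_IF_FALSE → pop True; no jump. Stack: []
LOAD_CONST → push 1. Stack: [1]
STORE_FAST s → s=1. Stack: []
LOAD_FAST s → push 1. Stack: [1]
RETURN_VALUE → return 1.

1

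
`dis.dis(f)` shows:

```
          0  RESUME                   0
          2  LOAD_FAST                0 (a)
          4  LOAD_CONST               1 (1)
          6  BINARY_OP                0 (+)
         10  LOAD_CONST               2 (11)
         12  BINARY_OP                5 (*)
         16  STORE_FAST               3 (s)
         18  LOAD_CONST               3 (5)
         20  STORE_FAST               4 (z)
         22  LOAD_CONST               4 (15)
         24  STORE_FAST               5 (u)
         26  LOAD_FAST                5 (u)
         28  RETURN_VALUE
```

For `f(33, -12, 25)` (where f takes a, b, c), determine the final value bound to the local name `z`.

5

LOAD_FAST a → push 33. Stack: [33]
LOAD_CONST → push 1. Stack: [33, 1]
BINARY_OP + → 33 + 1 = 34. Stack: [34]
LOAD_CONST → push 11. Stack: [34, 11]
BINARY_OP * → 34 * 11 = 374. Stack: [374]
STORE_FAST s → s=374. Stack: []
LOAD_CONST → push 5. Stack: [5]
STORE_FAST z → z=5. Stack: []
LOAD_CONST → push 15. Stack: [15]
STORE_FAST u → u=15. Stack: []
LOAD_FAST u → push 15. Stack: [15]
RETURN_VALUE → return 15.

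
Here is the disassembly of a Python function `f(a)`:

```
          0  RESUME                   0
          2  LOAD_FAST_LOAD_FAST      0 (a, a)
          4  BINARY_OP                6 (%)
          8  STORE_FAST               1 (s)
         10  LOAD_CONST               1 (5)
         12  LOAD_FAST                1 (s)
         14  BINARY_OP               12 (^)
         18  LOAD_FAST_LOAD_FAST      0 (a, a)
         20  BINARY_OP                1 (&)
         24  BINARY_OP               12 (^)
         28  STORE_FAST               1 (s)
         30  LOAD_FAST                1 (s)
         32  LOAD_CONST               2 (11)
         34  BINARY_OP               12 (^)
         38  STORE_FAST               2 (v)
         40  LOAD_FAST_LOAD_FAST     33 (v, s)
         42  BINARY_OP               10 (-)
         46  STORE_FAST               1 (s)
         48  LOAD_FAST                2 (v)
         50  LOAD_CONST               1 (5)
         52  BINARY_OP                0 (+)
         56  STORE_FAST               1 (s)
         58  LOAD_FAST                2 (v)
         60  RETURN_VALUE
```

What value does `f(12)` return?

2

LOAD_FAST_LOAD_FAST a,a → push 12,12. Stack: [12, 12]
BINARY_OP % → 12 % 12 = 0. Stack: [0]
STORE_FAST s → s=0. Stack: []
LOAD_CONST → push 5. Stack: [5]
LOAD_FAST s → push 0. Stack: [5, 0]
BINARY_OP ^ → 5 ^ 0 = 5. Stack: [5]
LOAD_FAST_LOAD_FAST a,a → push 12,12. Stack: [5, 12, 12]
BINARY_OP & → 12 & 12 = 12. Stack: [5, 12]
BINARY_OP ^ → 5 ^ 12 = 9. Stack: [9]
STORE_FAST s → s=9. Stack: []
LOAD_FAST s → push 9. Stack: [9]
LOAD_CONST → push 11. Stack: [9, 11]
BINARY_OP ^ → 9 ^ 11 = 2. Stack: [2]
STORE_FAST v → v=2. Stack: []
LOAD_FAST_LOAD_FAST v,s → push 2,9. Stack: [2, 9]
BINARY_OP - → 2 - 9 = -7. Stack: [-7]
STORE_FAST s → s=-7. Stack: []
LOAD_FAST v → push 2. Stack: [2]
LOAD_CONST → push 5. Stack: [2, 5]
BINARY_OP + → 2 + 5 = 7. Stack: [7]
STORE_FAST s → s=7. Stack: []
LOAD_FAST v → push 2. Stack: [2]
RETURN_VALUE → return 2.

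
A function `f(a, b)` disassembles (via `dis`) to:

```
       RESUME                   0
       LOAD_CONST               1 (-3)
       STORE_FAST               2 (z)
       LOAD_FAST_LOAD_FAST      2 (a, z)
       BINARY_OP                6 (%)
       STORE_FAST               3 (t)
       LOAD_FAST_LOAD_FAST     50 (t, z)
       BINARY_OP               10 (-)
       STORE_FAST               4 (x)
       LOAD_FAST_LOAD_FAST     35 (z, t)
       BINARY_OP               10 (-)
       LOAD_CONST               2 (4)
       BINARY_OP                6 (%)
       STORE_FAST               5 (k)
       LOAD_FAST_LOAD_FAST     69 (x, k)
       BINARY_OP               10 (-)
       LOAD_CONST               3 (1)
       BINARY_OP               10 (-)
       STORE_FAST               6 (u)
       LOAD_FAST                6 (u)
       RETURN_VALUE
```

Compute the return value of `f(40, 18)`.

-3

LOAD_CONST → push -3. Stack: [-3]
STORE_FAST z → z=-3. Stack: []
LOAD_FAST_LOAD_FAST a,z → push 40,-3. Stack: [40, -3]
BINARY_OP % → 40 % -3 = -2. Stack: [-2]
STORE_FAST t → t=-2. Stack: []
LOAD_FAST_LOAD_FAST t,z → push -2,-3. Stack: [-2, -3]
BINARY_OP - → -2 - -3 = 1. Stack: [1]
STORE_FAST x → x=1. Stack: []
LOAD_FAST_LOAD_FAST z,t → push -3,-2. Stack: [-3, -2]
BINARY_OP - → -3 - -2 = -1. Stack: [-1]
LOAD_CONST → push 4. Stack: [-1, 4]
BINARY_OP % → -1 % 4 = 3. Stack: [3]
STORE_FAST k → k=3. Stack: []
LOAD_FAST_LOAD_FAST x,k → push 1,3. Stack: [1, 3]
BINARY_OP - → 1 - 3 = -2. Stack: [-2]
LOAD_CONST → push 1. Stack: [-2, 1]
BINARY_OP - → -2 - 1 = -3. Stack: [-3]
STORE_FAST u → u=-3. Stack: []
LOAD_FAST u → push -3. Stack: [-3]
RETURN_VALUE → return -3.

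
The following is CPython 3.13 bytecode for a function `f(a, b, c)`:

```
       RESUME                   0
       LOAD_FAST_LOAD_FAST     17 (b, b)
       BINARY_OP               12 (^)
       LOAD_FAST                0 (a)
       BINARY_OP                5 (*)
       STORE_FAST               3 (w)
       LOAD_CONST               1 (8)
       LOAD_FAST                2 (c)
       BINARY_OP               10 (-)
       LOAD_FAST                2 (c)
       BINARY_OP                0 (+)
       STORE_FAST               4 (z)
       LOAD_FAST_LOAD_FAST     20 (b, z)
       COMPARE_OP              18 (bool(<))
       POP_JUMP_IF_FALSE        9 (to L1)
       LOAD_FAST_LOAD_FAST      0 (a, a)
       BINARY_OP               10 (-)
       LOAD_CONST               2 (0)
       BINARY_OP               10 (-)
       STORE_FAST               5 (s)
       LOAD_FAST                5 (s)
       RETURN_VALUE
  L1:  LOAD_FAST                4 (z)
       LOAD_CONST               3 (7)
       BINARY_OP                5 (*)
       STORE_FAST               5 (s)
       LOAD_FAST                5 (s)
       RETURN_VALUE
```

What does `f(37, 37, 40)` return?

LOAD_FAST_LOAD_FAST b,b → push 37,37. Stack: [37, 37]
BINARY_OP ^ → 37 ^ 37 = 0. Stack: [0]
LOAD_FAST a → push 37. Stack: [0, 37]
BINARY_OP * → 0 * 37 = 0. Stack: [0]
STORE_FAST w → w=0. Stack: []
LOAD_CONST → push 8. Stack: [8]
LOAD_FAST c → push 40. Stack: [8, 40]
BINARY_OP - → 8 - 40 = -32. Stack: [-32]
LOAD_FAST c → push 40. Stack: [-32, 40]
BINARY_OP + → -32 + 40 = 8. Stack: [8]
STORE_FAST z → z=8. Stack: []
LOAD_FAST_LOAD_FAST b,z → push 37,8. Stack: [37, 8]
COMPARE_OP bool(<) → 37 vs 8 = False. Stack: [False]
POP_JUMP_IF_FALSE → pop False; jump. Stack: []
LOAD_FAST z → push 8. Stack: [8]
LOAD_CONST → push 7. Stack: [8, 7]
BINARY_OP * → 8 * 7 = 56. Stack: [56]
STORE_FAST s → s=56. Stack: []
LOAD_FAST s → push 56. Stack: [56]
RETURN_VALUE → return 56.

56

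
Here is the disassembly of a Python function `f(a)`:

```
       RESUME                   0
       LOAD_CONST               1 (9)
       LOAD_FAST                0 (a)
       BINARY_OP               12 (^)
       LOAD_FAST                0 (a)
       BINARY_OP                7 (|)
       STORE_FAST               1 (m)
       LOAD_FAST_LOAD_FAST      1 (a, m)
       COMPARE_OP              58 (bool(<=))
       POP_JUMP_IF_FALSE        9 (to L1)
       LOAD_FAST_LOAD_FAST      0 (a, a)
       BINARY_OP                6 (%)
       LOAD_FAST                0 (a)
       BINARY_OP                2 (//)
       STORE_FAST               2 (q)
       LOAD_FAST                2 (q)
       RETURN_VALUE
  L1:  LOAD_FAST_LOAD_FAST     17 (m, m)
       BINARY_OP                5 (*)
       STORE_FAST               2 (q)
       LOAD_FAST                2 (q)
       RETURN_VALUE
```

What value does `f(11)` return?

LOAD_CONST → push 9. Stack: [9]
LOAD_FAST a → push 11. Stack: [9, 11]
BINARY_OP ^ → 9 ^ 11 = 2. Stack: [2]
LOAD_FAST a → push 11. Stack: [2, 11]
BINARY_OP | → 2 | 11 = 11. Stack: [11]
STORE_FAST m → m=11. Stack: []
LOAD_FAST_LOAD_FAST a,m → push 11,11. Stack: [11, 11]
COMPARE_OP bool(<=) → 11 vs 11 = True. Stack: [True]
POP_JUMP_IF_FALSE → pop True; no jump. Stack: []
LOAD_FAST_LOAD_FAST a,a → push 11,11. Stack: [11, 11]
BINARY_OP % → 11 % 11 = 0. Stack: [0]
LOAD_FAST a → push 11. Stack: [0, 11]
BINARY_OP // → 0 // 11 = 0. Stack: [0]
STORE_FAST q → q=0. Stack: []
LOAD_FAST q → push 0. Stack: [0]
RETURN_VALUE → return 0.

0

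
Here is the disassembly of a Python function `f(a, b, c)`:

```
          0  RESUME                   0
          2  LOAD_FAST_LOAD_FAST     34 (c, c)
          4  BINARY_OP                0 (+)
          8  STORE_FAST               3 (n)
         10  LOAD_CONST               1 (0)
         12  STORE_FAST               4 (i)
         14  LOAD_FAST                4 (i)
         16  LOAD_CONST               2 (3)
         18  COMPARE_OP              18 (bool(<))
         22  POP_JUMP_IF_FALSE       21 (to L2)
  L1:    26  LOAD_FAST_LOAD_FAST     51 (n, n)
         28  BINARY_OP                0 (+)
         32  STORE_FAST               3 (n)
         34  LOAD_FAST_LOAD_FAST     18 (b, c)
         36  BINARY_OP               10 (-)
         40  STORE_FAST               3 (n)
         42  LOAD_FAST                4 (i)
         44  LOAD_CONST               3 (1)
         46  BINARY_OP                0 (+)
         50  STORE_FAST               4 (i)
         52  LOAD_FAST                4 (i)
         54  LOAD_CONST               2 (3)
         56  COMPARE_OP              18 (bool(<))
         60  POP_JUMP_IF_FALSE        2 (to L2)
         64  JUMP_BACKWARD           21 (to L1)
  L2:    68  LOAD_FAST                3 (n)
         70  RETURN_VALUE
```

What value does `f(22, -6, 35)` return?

-41

LOAD_FAST_LOAD_FAST c,c → push 35,35. Stack: [35, 35]
BINARY_OP + → 35 + 35 = 70. Stack: [70]
STORE_FAST n → n=70. Stack: []
LOAD_CONST → push 0. Stack: [0]
STORE_FAST i → i=0. Stack: []
LOAD_FAST i → push 0. Stack: [0]
LOAD_CONST → push 3. Stack: [0, 3]
COMPARE_OP bool(<) → 0 vs 3 = True. Stack: [True]
POP_JUMP_IF_FALSE → pop True; no jump. Stack: []
LOAD_FAST_LOAD_FAST n,n → push 70,70. Stack: [70, 70]
BINARY_OP + → 70 + 70 = 140. Stack: [140]
STORE_FAST n → n=140. Stack: []
LOAD_FAST_LOAD_FAST b,c → push -6,35. Stack: [-6, 35]
BINARY_OP - → -6 - 35 = -41. Stack: [-41]
STORE_FAST n → n=-41. Stack: []
LOAD_FAST i → push 0. Stack: [0]
LOAD_CONST → push 1. Stack: [0, 1]
BINARY_OP + → 0 + 1 = 1. Stack: [1]
STORE_FAST i → i=1. Stack: []
LOAD_FAST i → push 1. Stack: [1]
LOAD_CONST → push 3. Stack: [1, 3]
COMPARE_OP bool(<) → 1 vs 3 = True. Stack: [True]
POP_JUMP_IF_FALSE → pop True; no jump. Stack: []
LOAD_FAST_LOAD_FAST n,n → push -41,-41. Stack: [-41, -41]
BINARY_OP + → -41 + -41 = -82. Stack: [-82]
STORE_FAST n → n=-82. Stack: []
LOAD_FAST_LOAD_FAST b,c → push -6,35. Stack: [-6, 35]
BINARY_OP - → -6 - 35 = -41. Stack: [-41]
STORE_FAST n → n=-41. Stack: []
LOAD_FAST i → push 1. Stack: [1]
LOAD_CONST → push 1. Stack: [1, 1]
BINARY_OP + → 1 + 1 = 2. Stack: [2]
STORE_FAST i → i=2. Stack: []
LOAD_FAST i → push 2. Stack: [2]
LOAD_CONST → push 3. Stack: [2, 3]
COMPARE_OP bool(<) → 2 vs 3 = True. Stack: [True]
POP_JUMP_IF_FALSE → pop True; no jump. Stack: []
LOAD_FAST_LOAD_FAST n,n → push -41,-41. Stack: [-41, -41]
BINARY_OP + → -41 + -41 = -82. Stack: [-82]
STORE_FAST n → n=-82. Stack: []
LOAD_FAST_LOAD_FAST b,c → push -6,35. Stack: [-6, 35]
BINARY_OP - → -6 - 35 = -41. Stack: [-41]
STORE_FAST n → n=-41. Stack: []
LOAD_FAST i → push 2. Stack: [2]
LOAD_CONST → push 1. Stack: [2, 1]
BINARY_OP + → 2 + 1 = 3. Stack: [3]
STORE_FAST i → i=3. Stack: []
LOAD_FAST i → push 3. Stack: [3]
LOAD_CONST → push 3. Stack: [3, 3]
COMPARE_OP bool(<) → 3 vs 3 = False. Stack: [False]
POP_JUMP_IF_FALSE → pop False; jump. Stack: []
LOAD_FAST n → push -41. Stack: [-41]
RETURN_VALUE → return -41.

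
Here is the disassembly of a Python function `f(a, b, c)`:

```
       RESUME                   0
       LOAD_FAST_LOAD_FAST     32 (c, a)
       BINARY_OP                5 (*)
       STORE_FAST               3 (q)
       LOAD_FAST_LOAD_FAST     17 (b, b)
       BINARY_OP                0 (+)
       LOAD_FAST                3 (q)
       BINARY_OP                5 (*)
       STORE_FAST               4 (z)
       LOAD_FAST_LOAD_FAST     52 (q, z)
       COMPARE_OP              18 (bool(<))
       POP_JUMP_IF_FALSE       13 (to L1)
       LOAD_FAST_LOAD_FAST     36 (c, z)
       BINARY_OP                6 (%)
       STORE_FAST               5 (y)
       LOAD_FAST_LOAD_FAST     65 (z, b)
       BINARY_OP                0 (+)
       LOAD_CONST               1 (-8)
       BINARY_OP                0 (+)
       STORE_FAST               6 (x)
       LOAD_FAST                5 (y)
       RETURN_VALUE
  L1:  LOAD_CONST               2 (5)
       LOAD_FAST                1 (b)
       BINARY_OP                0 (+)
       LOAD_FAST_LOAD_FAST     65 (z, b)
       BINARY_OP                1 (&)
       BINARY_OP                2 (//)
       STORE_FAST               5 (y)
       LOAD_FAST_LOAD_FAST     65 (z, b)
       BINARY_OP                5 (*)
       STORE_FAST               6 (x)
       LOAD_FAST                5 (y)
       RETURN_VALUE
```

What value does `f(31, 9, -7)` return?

1

LOAD_FAST_LOAD_FAST c,a → push -7,31. Stack: [-7, 31]
BINARY_OP * → -7 * 31 = -217. Stack: [-217]
STORE_FAST q → q=-217. Stack: []
LOAD_FAST_LOAD_FAST b,b → push 9,9. Stack: [9, 9]
BINARY_OP + → 9 + 9 = 18. Stack: [18]
LOAD_FAST q → push -217. Stack: [18, -217]
BINARY_OP * → 18 * -217 = -3906. Stack: [-3906]
STORE_FAST z → z=-3906. Stack: []
LOAD_FAST_LOAD_FAST q,z → push -217,-3906. Stack: [-217, -3906]
COMPARE_OP bool(<) → -217 vs -3906 = False. Stack: [False]
POP_JUMP_IF_FALSE → pop False; jump. Stack: []
LOAD_CONST → push 5. Stack: [5]
LOAD_FAST b → push 9. Stack: [5, 9]
BINARY_OP + → 5 + 9 = 14. Stack: [14]
LOAD_FAST_LOAD_FAST z,b → push -3906,9. Stack: [14, -3906, 9]
BINARY_OP & → -3906 & 9 = 8. Stack: [14, 8]
BINARY_OP // → 14 // 8 = 1. Stack: [1]
STORE_FAST y → y=1. Stack: []
LOAD_FAST_LOAD_FAST z,b → push -3906,9. Stack: [-3906, 9]
BINARY_OP * → -3906 * 9 = -35154. Stack: [-35154]
STORE_FAST x → x=-35154. Stack: []
LOAD_FAST y → push 1. Stack: [1]
RETURN_VALUE → return 1.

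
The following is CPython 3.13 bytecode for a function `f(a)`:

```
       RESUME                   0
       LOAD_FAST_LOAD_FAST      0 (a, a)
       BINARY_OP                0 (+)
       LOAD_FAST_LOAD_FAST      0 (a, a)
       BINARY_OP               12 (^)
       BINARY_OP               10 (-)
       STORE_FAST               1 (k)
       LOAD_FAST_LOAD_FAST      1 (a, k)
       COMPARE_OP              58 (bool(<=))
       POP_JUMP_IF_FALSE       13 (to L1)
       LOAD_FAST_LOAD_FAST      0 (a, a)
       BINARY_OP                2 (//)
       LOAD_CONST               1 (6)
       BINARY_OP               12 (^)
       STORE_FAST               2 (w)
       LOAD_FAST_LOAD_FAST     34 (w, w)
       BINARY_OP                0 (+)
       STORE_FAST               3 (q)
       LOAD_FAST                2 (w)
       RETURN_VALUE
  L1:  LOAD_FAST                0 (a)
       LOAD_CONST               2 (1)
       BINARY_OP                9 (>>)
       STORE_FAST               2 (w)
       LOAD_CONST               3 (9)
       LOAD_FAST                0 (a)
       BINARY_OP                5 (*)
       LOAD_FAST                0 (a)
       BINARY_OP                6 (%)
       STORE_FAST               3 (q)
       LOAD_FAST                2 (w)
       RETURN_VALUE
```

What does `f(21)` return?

LOAD_FAST_LOAD_FAST a,a → push 21,21. Stack: [21, 21]
BINARY_OP + → 21 + 21 = 42. Stack: [42]
LOAD_FAST_LOAD_FAST a,a → push 21,21. Stack: [42, 21, 21]
BINARY_OP ^ → 21 ^ 21 = 0. Stack: [42, 0]
BINARY_OP - → 42 - 0 = 42. Stack: [42]
STORE_FAST k → k=42. Stack: []
LOAD_FAST_LOAD_FAST a,k → push 21,42. Stack: [21, 42]
COMPARE_OP bool(<=) → 21 vs 42 = True. Stack: [True]
POP_JUMP_IF_FALSE → pop True; no jump. Stack: []
LOAD_FAST_LOAD_FAST a,a → push 21,21. Stack: [21, 21]
BINARY_OP // → 21 // 21 = 1. Stack: [1]
LOAD_CONST → push 6. Stack: [1, 6]
BINARY_OP ^ → 1 ^ 6 = 7. Stack: [7]
STORE_FAST w → w=7. Stack: []
LOAD_FAST_LOAD_FAST w,w → push 7,7. Stack: [7, 7]
BINARY_OP + → 7 + 7 = 14. Stack: [14]
STORE_FAST q → q=14. Stack: []
LOAD_FAST w → push 7. Stack: [7]
RETURN_VALUE → return 7.

7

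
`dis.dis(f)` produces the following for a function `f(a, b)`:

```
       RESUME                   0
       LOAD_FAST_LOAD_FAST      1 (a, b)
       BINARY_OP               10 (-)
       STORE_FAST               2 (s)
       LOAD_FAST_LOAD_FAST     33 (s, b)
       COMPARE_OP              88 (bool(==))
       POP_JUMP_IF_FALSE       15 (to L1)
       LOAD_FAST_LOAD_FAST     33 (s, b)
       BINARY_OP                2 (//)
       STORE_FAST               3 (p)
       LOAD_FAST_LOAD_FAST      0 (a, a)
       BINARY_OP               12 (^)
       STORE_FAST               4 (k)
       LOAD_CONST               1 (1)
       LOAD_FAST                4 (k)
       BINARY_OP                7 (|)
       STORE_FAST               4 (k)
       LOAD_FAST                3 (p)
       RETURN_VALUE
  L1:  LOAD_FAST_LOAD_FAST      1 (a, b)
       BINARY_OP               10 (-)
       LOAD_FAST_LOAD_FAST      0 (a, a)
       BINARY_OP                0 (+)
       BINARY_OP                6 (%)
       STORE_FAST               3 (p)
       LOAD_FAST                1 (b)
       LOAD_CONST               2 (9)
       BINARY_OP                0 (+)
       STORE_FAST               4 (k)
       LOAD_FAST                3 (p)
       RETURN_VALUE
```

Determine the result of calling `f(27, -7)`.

LOAD_FAST_LOAD_FAST a,b → push 27,-7. Stack: [27, -7]
BINARY_OP - → 27 - -7 = 34. Stack: [34]
STORE_FAST s → s=34. Stack: []
LOAD_FAST_LOAD_FAST s,b → push 34,-7. Stack: [34, -7]
COMPARE_OP bool(==) → 34 vs -7 = False. Stack: [False]
POP_JUMP_IF_FALSE → pop False; jump. Stack: []
LOAD_FAST_LOAD_FAST a,b → push 27,-7. Stack: [27, -7]
BINARY_OP - → 27 - -7 = 34. Stack: [34]
LOAD_FAST_LOAD_FAST a,a → push 27,27. Stack: [34, 27, 27]
BINARY_OP + → 27 + 27 = 54. Stack: [34, 54]
BINARY_OP % → 34 % 54 = 34. Stack: [34]
STORE_FAST p → p=34. Stack: []
LOAD_FAST b → push -7. Stack: [-7]
LOAD_CONST → push 9. Stack: [-7, 9]
BINARY_OP + → -7 + 9 = 2. Stack: [2]
STORE_FAST k → k=2. Stack: []
LOAD_FAST p → push 34. Stack: [34]
RETURN_VALUE → return 34.

34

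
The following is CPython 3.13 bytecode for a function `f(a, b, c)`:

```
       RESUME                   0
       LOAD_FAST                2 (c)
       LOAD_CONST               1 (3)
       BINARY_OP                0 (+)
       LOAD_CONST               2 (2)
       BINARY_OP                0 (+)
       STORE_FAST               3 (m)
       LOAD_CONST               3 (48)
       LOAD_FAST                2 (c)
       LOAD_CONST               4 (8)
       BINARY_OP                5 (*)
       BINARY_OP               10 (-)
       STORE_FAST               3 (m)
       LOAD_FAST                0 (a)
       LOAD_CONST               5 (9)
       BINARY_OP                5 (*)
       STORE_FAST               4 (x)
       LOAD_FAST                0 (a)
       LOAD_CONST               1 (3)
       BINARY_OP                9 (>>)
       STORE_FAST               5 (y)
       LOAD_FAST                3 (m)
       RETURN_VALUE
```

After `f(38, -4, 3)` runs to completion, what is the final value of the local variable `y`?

LOAD_FAST c → push 3. Stack: [3]
LOAD_CONST → push 3. Stack: [3, 3]
BINARY_OP + → 3 + 3 = 6. Stack: [6]
LOAD_CONST → push 2. Stack: [6, 2]
BINARY_OP + → 6 + 2 = 8. Stack: [8]
STORE_FAST m → m=8. Stack: []
LOAD_CONST → push 48. Stack: [48]
LOAD_FAST c → push 3. Stack: [48, 3]
LOAD_CONST → push 8. Stack: [48, 3, 8]
BINARY_OP * → 3 * 8 = 24. Stack: [48, 24]
BINARY_OP - → 48 - 24 = 24. Stack: [24]
STORE_FAST m → m=24. Stack: []
LOAD_FAST a → push 38. Stack: [38]
LOAD_CONST → push 9. Stack: [38, 9]
BINARY_OP * → 38 * 9 = 342. Stack: [342]
STORE_FAST x → x=342. Stack: []
LOAD_FAST a → push 38. Stack: [38]
LOAD_CONST → push 3. Stack: [38, 3]
BINARY_OP >> → 38 >> 3 = 4. Stack: [4]
STORE_FAST y → y=4. Stack: []
LOAD_FAST m → push 24. Stack: [24]
RETURN_VALUE → return 24.

4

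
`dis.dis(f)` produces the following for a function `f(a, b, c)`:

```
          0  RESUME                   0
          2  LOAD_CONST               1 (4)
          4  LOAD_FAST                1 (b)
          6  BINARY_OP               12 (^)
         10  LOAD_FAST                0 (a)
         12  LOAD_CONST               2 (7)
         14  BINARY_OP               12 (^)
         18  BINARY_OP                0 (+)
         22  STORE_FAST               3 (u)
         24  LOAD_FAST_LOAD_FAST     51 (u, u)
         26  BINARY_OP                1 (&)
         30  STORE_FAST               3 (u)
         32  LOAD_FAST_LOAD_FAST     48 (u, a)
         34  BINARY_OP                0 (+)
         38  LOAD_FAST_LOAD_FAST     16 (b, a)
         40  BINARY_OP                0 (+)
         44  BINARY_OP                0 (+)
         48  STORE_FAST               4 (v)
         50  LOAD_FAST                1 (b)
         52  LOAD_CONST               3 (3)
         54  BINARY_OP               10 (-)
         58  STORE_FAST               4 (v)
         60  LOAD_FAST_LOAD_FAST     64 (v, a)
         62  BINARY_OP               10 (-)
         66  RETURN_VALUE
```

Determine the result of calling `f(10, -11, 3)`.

LOAD_CONST → push 4. Stack: [4]
LOAD_FAST b → push -11. Stack: [4, -11]
BINARY_OP ^ → 4 ^ -11 = -15. Stack: [-15]
LOAD_FAST a → push 10. Stack: [-15, 10]
LOAD_CONST → push 7. Stack: [-15, 10, 7]
BINARY_OP ^ → 10 ^ 7 = 13. Stack: [-15, 13]
BINARY_OP + → -15 + 13 = -2. Stack: [-2]
STORE_FAST u → u=-2. Stack: []
LOAD_FAST_LOAD_FAST u,u → push -2,-2. Stack: [-2, -2]
BINARY_OP & → -2 & -2 = -2. Stack: [-2]
STORE_FAST u → u=-2. Stack: []
LOAD_FAST_LOAD_FAST u,a → push -2,10. Stack: [-2, 10]
BINARY_OP + → -2 + 10 = 8. Stack: [8]
LOAD_FAST_LOAD_FAST b,a → push -11,10. Stack: [8, -11, 10]
BINARY_OP + → -11 + 10 = -1. Stack: [8, -1]
BINARY_OP + → 8 + -1 = 7. Stack: [7]
STORE_FAST v → v=7. Stack: []
LOAD_FAST b → push -11. Stack: [-11]
LOAD_CONST → push 3. Stack: [-11, 3]
BINARY_OP - → -11 - 3 = -14. Stack: [-14]
STORE_FAST v → v=-14. Stack: []
LOAD_FAST_LOAD_FAST v,a → push -14,10. Stack: [-14, 10]
BINARY_OP - → -14 - 10 = -24. Stack: [-24]
RETURN_VALUE → return -24.

-24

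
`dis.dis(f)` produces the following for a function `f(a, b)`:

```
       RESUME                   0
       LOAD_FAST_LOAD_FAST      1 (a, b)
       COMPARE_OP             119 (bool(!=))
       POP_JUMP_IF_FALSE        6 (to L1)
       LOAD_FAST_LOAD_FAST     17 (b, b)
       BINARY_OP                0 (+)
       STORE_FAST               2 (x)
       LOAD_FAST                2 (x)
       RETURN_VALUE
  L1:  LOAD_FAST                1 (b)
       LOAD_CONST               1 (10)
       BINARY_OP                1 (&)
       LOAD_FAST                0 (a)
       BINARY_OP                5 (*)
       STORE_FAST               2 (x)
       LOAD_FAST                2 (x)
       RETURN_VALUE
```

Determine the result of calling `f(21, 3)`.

LOAD_FAST_LOAD_FAST a,b → push 21,3. Stack: [21, 3]
COMPARE_OP bool(!=) → 21 vs 3 = True. Stack: [True]
POP_JUMP_IF_FALSE → pop True; no jump. Stack: []
LOAD_FAST_LOAD_FAST b,b → push 3,3. Stack: [3, 3]
BINARY_OP + → 3 + 3 = 6. Stack: [6]
STORE_FAST x → x=6. Stack: []
LOAD_FAST x → push 6. Stack: [6]
RETURN_VALUE → return 6.

6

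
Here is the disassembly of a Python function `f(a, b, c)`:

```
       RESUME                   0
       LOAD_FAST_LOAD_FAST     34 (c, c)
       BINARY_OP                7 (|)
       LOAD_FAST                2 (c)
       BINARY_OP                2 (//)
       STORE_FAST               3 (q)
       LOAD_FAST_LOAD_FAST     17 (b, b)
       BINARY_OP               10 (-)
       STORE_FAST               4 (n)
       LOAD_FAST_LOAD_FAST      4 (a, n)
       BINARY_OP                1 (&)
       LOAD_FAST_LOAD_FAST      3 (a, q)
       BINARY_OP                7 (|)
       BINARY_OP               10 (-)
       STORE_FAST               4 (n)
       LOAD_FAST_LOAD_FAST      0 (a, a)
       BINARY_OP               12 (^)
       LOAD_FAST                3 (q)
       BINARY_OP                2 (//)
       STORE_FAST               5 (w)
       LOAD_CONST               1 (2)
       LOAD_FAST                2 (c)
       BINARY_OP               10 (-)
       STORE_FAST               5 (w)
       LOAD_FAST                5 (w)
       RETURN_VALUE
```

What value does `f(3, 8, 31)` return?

-29

LOAD_FAST_LOAD_FAST c,c → push 31,31. Stack: [31, 31]
BINARY_OP | → 31 | 31 = 31. Stack: [31]
LOAD_FAST c → push 31. Stack: [31, 31]
BINARY_OP // → 31 // 31 = 1. Stack: [1]
STORE_FAST q → q=1. Stack: []
LOAD_FAST_LOAD_FAST b,b → push 8,8. Stack: [8, 8]
BINARY_OP - → 8 - 8 = 0. Stack: [0]
STORE_FAST n → n=0. Stack: []
LOAD_FAST_LOAD_FAST a,n → push 3,0. Stack: [3, 0]
BINARY_OP & → 3 & 0 = 0. Stack: [0]
LOAD_FAST_LOAD_FAST a,q → push 3,1. Stack: [0, 3, 1]
BINARY_OP | → 3 | 1 = 3. Stack: [0, 3]
BINARY_OP - → 0 - 3 = -3. Stack: [-3]
STORE_FAST n → n=-3. Stack: []
LOAD_FAST_LOAD_FAST a,a → push 3,3. Stack: [3, 3]
BINARY_OP ^ → 3 ^ 3 = 0. Stack: [0]
LOAD_FAST q → push 1. Stack: [0, 1]
BINARY_OP // → 0 // 1 = 0. Stack: [0]
STORE_FAST w → w=0. Stack: []
LOAD_CONST → push 2. Stack: [2]
LOAD_FAST c → push 31. Stack: [2, 31]
BINARY_OP - → 2 - 31 = -29. Stack: [-29]
STORE_FAST w → w=-29. Stack: []
LOAD_FAST w → push -29. Stack: [-29]
RETURN_VALUE → return -29.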